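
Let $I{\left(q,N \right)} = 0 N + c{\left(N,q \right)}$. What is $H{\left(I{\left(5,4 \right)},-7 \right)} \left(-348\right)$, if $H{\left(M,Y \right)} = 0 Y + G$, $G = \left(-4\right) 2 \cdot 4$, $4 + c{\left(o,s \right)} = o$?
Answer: $11136$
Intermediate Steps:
$c{\left(o,s \right)} = -4 + o$
$G = -32$ ($G = \left(-8\right) 4 = -32$)
$I{\left(q,N \right)} = -4 + N$ ($I{\left(q,N \right)} = 0 N + \left(-4 + N\right) = 0 + \left(-4 + N\right) = -4 + N$)
$H{\left(M,Y \right)} = -32$ ($H{\left(M,Y \right)} = 0 Y - 32 = 0 - 32 = -32$)
$H{\left(I{\left(5,4 \right)},-7 \right)} \left(-348\right) = \left(-32\right) \left(-348\right) = 11136$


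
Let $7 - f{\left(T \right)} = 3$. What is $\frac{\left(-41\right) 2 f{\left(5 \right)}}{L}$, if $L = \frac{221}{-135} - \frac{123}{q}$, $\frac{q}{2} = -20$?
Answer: $- \frac{354240}{1553} \approx -228.1$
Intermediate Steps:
$q = -40$ ($q = 2 \left(-20\right) = -40$)
$f{\left(T \right)} = 4$ ($f{\left(T \right)} = 7 - 3 = 4$)
$L = \frac{1553}{1080}$ ($L = \frac{221}{-135} - \frac{123}{-40} = 221 \left(- \frac{1}{135}\right) - - \frac{123}{40} = - \frac{221}{135} + \frac{123}{40} = \frac{1553}{1080} \approx 1.438$)
$\frac{\left(-41\right) 2 f{\left(5 \right)}}{L} = \frac{\left(-41\right) 2 \cdot 4}{\frac{1553}{1080}} = \left(-41\right) 8 \cdot \frac{1080}{1553} = \left(-328\right) \frac{1080}{1553} = - \frac{354240}{1553}$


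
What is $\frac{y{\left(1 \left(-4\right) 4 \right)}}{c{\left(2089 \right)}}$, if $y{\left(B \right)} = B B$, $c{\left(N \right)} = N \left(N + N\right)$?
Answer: $\frac{128}{4363921} \approx 2.9331 \cdot 10^{-5}$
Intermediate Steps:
$c{\left(N \right)} = 2 N^{2}$ ($c{\left(N \right)} = N 2 N = 2 N^{2}$)
$y{\left(B \right)} = B^{2}$
$\frac{y{\left(1 \left(-4\right) 4 \right)}}{c{\left(2089 \right)}} = \frac{\left(1 \left(-4\right) 4\right)^{2}}{2 \cdot 2089^{2}} = \frac{\left(\left(-4\right) 4\right)^{2}}{2 \cdot 4363921} = \frac{\left(-16\right)^{2}}{8727842} = 256 \cdot \frac{1}{8727842} = \frac{128}{4363921}$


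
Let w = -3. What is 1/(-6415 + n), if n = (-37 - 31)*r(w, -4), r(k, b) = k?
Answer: -1/6211 ≈ -0.00016100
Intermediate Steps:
n = 204 (n = (-37 - 31)*(-3) = -68*(-3) = 204)
1/(-6415 + n) = 1/(-6415 + 204) = 1/(-6211) = -1/6211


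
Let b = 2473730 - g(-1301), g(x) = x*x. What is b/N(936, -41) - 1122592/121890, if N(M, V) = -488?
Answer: -47879819353/29741160 ≈ -1609.9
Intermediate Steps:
g(x) = x**2
b = 781129 (b = 2473730 - 1*(-1301)**2 = 2473730 - 1*1692601 = 2473730 - 1692601 = 781129)
b/N(936, -41) - 1122592/121890 = 781129/(-488) - 1122592/121890 = 781129*(-1/488) - 1122592*1/121890 = -781129/488 - 561296/60945 = -47879819353/29741160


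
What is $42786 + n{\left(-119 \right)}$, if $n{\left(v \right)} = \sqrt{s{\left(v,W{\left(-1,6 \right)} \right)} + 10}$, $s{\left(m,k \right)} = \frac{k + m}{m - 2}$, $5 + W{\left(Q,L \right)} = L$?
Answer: $42786 + \frac{4 \sqrt{83}}{11} \approx 42789.0$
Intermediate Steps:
$W{\left(Q,L \right)} = -5 + L$
$s{\left(m,k \right)} = \frac{k + m}{-2 + m}$
$n{\left(v \right)} = \sqrt{10 + \frac{1 + v}{-2 + v}}$ ($n{\left(v \right)} = \sqrt{\frac{\left(-5 + 6\right) + v}{-2 + v} + 10} = \sqrt{\frac{1 + v}{-2 + v} + 10} = \sqrt{10 + \frac{1 + v}{-2 + v}}$)
$42786 + n{\left(-119 \right)} = 42786 + \sqrt{\frac{-19 + 11 \left(-119\right)}{-2 - 119}} = 42786 + \sqrt{\frac{-19 - 1309}{-121}} = 42786 + \sqrt{\left(- \frac{1}{121}\right) \left(-1328\right)} = 42786 + \sqrt{\frac{1328}{121}} = 42786 + \frac{4 \sqrt{83}}{11}$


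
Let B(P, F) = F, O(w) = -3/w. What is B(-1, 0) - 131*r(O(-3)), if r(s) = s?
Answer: -131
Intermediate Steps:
B(-1, 0) - 131*r(O(-3)) = 0 - (-393)/(-3) = 0 - (-393)*(-1)/3 = 0 - 131*1 = 0 - 131 = -131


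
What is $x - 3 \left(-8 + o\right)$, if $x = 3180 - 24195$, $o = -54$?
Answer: $-20829$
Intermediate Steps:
$x = -21015$ ($x = 3180 - 24195 = -21015$)
$x - 3 \left(-8 + o\right) = -21015 - 3 \left(-8 - 54\right) = -21015 - 3 \left(-62\right) = -21015 - -186 = -21015 + 186 = -20829$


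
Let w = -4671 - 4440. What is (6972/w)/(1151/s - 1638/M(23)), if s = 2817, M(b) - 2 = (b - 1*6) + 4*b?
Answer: 242228196/4541818315 ≈ 0.053333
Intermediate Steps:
M(b) = -4 + 5*b (M(b) = 2 + ((b - 1*6) + 4*b) = 2 + ((b - 6) + 4*b) = 2 + ((-6 + b) + 4*b) = 2 + (-6 + 5*b) = -4 + 5*b)
w = -9111
(6972/w)/(1151/s - 1638/M(23)) = (6972/(-9111))/(1151/2817 - 1638/(-4 + 5*23)) = (6972*(-1/9111))/(1151*(1/2817) - 1638/(-4 + 115)) = -2324/(3037*(1151/2817 - 1638/111)) = -2324/(3037*(1151/2817 - 1638*1/111)) = -2324/(3037*(1151/2817 - 546/37)) = -2324/(3037*(-1495495/104229)) = -2324/3037*(-104229/1495495) = 242228196/4541818315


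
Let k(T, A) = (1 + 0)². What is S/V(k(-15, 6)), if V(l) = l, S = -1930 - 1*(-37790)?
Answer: 35860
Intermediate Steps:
S = 35860 (S = -1930 + 37790 = 35860)
k(T, A) = 1 (k(T, A) = 1² = 1)
S/V(k(-15, 6)) = 35860/1 = 35860*1 = 35860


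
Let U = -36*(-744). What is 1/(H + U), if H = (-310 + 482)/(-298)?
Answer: 149/3990730 ≈ 3.7337e-5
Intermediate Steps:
U = 26784
H = -86/149 (H = 172*(-1/298) = -86/149 ≈ -0.57718)
1/(H + U) = 1/(-86/149 + 26784) = 1/(3990730/149) = 149/3990730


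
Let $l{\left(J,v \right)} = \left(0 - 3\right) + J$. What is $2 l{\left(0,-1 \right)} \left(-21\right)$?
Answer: $126$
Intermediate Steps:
$l{\left(J,v \right)} = -3 + J$
$2 l{\left(0,-1 \right)} \left(-21\right) = 2 \left(-3 + 0\right) \left(-21\right) = 2 \left(-3\right) \left(-21\right) = \left(-6\right) \left(-21\right) = 126$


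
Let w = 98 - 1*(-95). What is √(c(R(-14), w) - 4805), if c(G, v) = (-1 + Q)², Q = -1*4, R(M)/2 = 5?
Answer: 2*I*√1195 ≈ 69.138*I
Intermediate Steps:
R(M) = 10 (R(M) = 2*5 = 10)
Q = -4
w = 193 (w = 98 + 95 = 193)
c(G, v) = 25 (c(G, v) = (-1 - 4)² = (-5)² = 25)
√(c(R(-14), w) - 4805) = √(25 - 4805) = √(-4780) = 2*I*√1195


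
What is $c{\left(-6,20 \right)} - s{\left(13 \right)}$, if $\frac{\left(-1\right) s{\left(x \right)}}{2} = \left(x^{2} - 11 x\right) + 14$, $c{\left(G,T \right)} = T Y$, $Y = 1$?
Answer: $100$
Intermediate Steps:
$c{\left(G,T \right)} = T$ ($c{\left(G,T \right)} = T 1 = T$)
$s{\left(x \right)} = -28 - 2 x^{2} + 22 x$ ($s{\left(x \right)} = - 2 \left(\left(x^{2} - 11 x\right) + 14\right) = - 2 \left(14 + x^{2} - 11 x\right) = -28 - 2 x^{2} + 22 x$)
$c{\left(-6,20 \right)} - s{\left(13 \right)} = 20 - \left(-28 - 2 \cdot 13^{2} + 22 \cdot 13\right) = 20 - \left(-28 - 338 + 286\right) = 20 - -80 = 20 + 80 = 100$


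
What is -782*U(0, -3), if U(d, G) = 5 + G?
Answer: -1564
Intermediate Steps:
-782*U(0, -3) = -782*(5 - 3) = -782*2 = -1564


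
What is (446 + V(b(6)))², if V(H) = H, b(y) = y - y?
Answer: 198916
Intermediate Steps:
b(y) = 0
(446 + V(b(6)))² = (446 + 0)² = 446² = 198916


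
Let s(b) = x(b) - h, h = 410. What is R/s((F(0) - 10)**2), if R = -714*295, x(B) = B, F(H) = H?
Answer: 21063/31 ≈ 679.45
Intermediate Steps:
R = -210630
s(b) = -410 + b (s(b) = b - 1*410 = b - 410 = -410 + b)
R/s((F(0) - 10)**2) = -210630/(-410 + (0 - 10)**2) = -210630/(-410 + (-10)**2) = -210630/(-410 + 100) = -210630/(-310) = -210630*(-1/310) = 21063/31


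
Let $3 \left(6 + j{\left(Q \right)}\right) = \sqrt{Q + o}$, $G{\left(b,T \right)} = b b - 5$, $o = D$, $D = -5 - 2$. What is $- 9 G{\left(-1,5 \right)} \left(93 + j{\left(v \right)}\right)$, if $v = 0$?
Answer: $3132 + 12 i \sqrt{7} \approx 3132.0 + 31.749 i$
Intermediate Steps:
$D = -7$
$o = -7$
$G{\left(b,T \right)} = -5 + b^{2}$ ($G{\left(b,T \right)} = b^{2} - 5 = -5 + b^{2}$)
$j{\left(Q \right)} = -6 + \frac{\sqrt{-7 + Q}}{3}$ ($j{\left(Q \right)} = -6 + \frac{\sqrt{Q - 7}}{3} = -6 + \frac{\sqrt{-7 + Q}}{3}$)
$- 9 G{\left(-1,5 \right)} \left(93 + j{\left(v \right)}\right) = - 9 \left(-5 + \left(-1\right)^{2}\right) \left(93 - \left(6 - \frac{\sqrt{-7 + 0}}{3}\right)\right) = - 9 \left(-5 + 1\right) \left(93 - \left(6 - \frac{\sqrt{-7}}{3}\right)\right) = \left(-9\right) \left(-4\right) \left(93 - \left(6 - \frac{i \sqrt{7}}{3}\right)\right) = 36 \left(93 - \left(6 - \frac{i \sqrt{7}}{3}\right)\right) = 36 \left(87 + \frac{i \sqrt{7}}{3}\right) = 3132 + 12 i \sqrt{7}$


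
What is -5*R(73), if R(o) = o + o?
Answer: -730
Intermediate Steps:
R(o) = 2*o
-5*R(73) = -10*73 = -5*146 = -730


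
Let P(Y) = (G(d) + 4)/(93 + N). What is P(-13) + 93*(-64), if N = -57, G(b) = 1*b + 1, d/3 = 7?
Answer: -107123/18 ≈ -5951.3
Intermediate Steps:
d = 21 (d = 3*7 = 21)
G(b) = 1 + b (G(b) = b + 1 = 1 + b)
P(Y) = 13/18 (P(Y) = ((1 + 21) + 4)/(93 - 57) = (22 + 4)/36 = 26*(1/36) = 13/18)
P(-13) + 93*(-64) = 13/18 + 93*(-64) = 13/18 - 5952 = -107123/18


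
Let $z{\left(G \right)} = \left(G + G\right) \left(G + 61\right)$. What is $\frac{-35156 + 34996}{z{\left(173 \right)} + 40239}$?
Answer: $- \frac{160}{121203} \approx -0.0013201$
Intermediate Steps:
$z{\left(G \right)} = 2 G \left(61 + G\right)$
$\frac{-35156 + 34996}{z{\left(173 \right)} + 40239} = \frac{-35156 + 34996}{2 \cdot 173 \left(61 + 173\right) + 40239} = - \frac{160}{2 \cdot 173 \cdot 234 + 40239} = - \frac{160}{80964 + 40239} = - \frac{160}{121203}$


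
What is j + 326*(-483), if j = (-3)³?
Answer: -157485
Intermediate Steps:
j = -27
j + 326*(-483) = -27 + 326*(-483) = -27 - 157458 = -157485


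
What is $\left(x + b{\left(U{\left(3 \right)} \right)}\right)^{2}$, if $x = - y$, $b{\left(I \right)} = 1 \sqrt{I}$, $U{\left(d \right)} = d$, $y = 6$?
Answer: $\left(6 - \sqrt{3}\right)^{2} \approx 18.215$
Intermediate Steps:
$b{\left(I \right)} = \sqrt{I}$
$x = -6$ ($x = \left(-1\right) 6 = -6$)
$\left(x + b{\left(U{\left(3 \right)} \right)}\right)^{2} = \left(-6 + \sqrt{3}\right)^{2}$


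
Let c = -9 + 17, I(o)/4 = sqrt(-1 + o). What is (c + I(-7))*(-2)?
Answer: -16 - 16*I*sqrt(2) ≈ -16.0 - 22.627*I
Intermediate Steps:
I(o) = 4*sqrt(-1 + o)
c = 8
(c + I(-7))*(-2) = (8 + 4*sqrt(-1 - 7))*(-2) = (8 + 4*sqrt(-8))*(-2) = (8 + 4*(2*I*sqrt(2)))*(-2) = (8 + 8*I*sqrt(2))*(-2) = -16 - 16*I*sqrt(2)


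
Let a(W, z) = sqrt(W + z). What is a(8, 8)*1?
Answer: 4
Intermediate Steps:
a(8, 8)*1 = sqrt(8 + 8)*1 = sqrt(16)*1 = 4*1 = 4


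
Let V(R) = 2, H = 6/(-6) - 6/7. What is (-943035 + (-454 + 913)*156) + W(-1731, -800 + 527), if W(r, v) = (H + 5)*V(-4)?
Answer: -6099973/7 ≈ -8.7143e+5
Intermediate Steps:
H = -13/7 (H = 6*(-1/6) - 6*1/7 = -1 - 6/7 = -13/7 ≈ -1.8571)
W(r, v) = 44/7 (W(r, v) = (-13/7 + 5)*2 = (22/7)*2 = 44/7)
(-943035 + (-454 + 913)*156) + W(-1731, -800 + 527) = (-943035 + (-454 + 913)*156) + 44/7 = (-943035 + 459*156) + 44/7 = (-943035 + 71604) + 44/7 = -871431 + 44/7 = -6099973/7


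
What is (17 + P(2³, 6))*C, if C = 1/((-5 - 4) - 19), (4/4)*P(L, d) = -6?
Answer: -11/28 ≈ -0.39286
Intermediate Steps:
P(L, d) = -6
C = -1/28 (C = 1/(-9 - 19) = 1/(-28) = -1/28 ≈ -0.035714)
(17 + P(2³, 6))*C = (17 - 6)*(-1/28) = 11*(-1/28) = -11/28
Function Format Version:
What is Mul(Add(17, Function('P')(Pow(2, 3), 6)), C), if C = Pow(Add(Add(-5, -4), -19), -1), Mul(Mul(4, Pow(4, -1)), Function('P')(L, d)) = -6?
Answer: Rational(-11, 28) ≈ -0.39286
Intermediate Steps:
Function('P')(L, d) = -6
C = Rational(-1, 28) (C = Pow(Add(-9, -19), -1) = Pow(-28, -1) = Rational(-1, 28) ≈ -0.035714)
Mul(Add(17, Function('P')(Pow(2, 3), 6)), C) = Mul(Add(17, -6), Rational(-1, 28)) = Mul(11, Rational(-1, 28)) = Rational(-11, 28)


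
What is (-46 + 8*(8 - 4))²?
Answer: 196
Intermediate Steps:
(-46 + 8*(8 - 4))² = (-46 + 8*4)² = (-46 + 32)² = (-14)² = 196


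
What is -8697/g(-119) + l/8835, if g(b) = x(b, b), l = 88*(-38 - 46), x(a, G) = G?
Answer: 25319449/350455 ≈ 72.247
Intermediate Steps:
l = -7392 (l = 88*(-84) = -7392)
g(b) = b
-8697/g(-119) + l/8835 = -8697/(-119) - 7392/8835 = -8697*(-1/119) - 7392*1/8835 = 8697/119 - 2464/2945 = 25319449/350455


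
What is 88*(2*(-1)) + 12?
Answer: -164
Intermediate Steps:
88*(2*(-1)) + 12 = 88*(-2) + 12 = -176 + 12 = -164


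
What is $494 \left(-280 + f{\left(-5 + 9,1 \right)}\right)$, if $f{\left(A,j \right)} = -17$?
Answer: $-146718$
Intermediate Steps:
$494 \left(-280 + f{\left(-5 + 9,1 \right)}\right) = 494 \left(-280 - 17\right) = 494 \left(-297\right) = -146718$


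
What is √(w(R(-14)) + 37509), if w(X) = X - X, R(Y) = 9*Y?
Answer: √37509 ≈ 193.67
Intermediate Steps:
w(X) = 0
√(w(R(-14)) + 37509) = √(0 + 37509) = √37509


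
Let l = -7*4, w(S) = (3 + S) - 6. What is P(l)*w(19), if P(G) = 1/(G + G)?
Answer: -2/7 ≈ -0.28571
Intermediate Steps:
w(S) = -3 + S
l = -28
P(G) = 1/(2*G)
P(l)*w(19) = ((½)/(-28))*(-3 + 19) = ((½)*(-1/28))*16 = -1/56*16 = -2/7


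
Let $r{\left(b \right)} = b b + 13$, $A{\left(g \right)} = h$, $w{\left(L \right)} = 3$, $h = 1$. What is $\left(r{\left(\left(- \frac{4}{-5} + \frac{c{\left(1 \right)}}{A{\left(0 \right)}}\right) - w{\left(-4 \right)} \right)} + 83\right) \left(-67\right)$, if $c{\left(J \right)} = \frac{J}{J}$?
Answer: $- \frac{163212}{25} \approx -6528.5$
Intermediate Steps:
$c{\left(J \right)} = 1$
$A{\left(g \right)} = 1$
$r{\left(b \right)} = 13 + b^{2}$ ($r{\left(b \right)} = b^{2} + 13 = 13 + b^{2}$)
$\left(r{\left(\left(- \frac{4}{-5} + \frac{c{\left(1 \right)}}{A{\left(0 \right)}}\right) - w{\left(-4 \right)} \right)} + 83\right) \left(-67\right) = \left(\left(13 + \left(\left(- \frac{4}{-5} + 1 \cdot 1^{-1}\right) - 3\right)^{2}\right) + 83\right) \left(-67\right) = \left(\left(13 + \left(\left(\left(-4\right) \left(- \frac{1}{5}\right) + 1 \cdot 1\right) - 3\right)^{2}\right) + 83\right) \left(-67\right) = \left(\left(13 + \left(\left(\frac{4}{5} + 1\right) - 3\right)^{2}\right) + 83\right) \left(-67\right) = \left(\left(13 + \left(\frac{9}{5} - 3\right)^{2}\right) + 83\right) \left(-67\right) = \left(\left(13 + \left(- \frac{6}{5}\right)^{2}\right) + 83\right) \left(-67\right) = \left(\left(13 + \frac{36}{25}\right) + 83\right) \left(-67\right) = \left(\frac{361}{25} + 83\right) \left(-67\right) = \frac{2436}{25} \left(-67\right) = - \frac{163212}{25}$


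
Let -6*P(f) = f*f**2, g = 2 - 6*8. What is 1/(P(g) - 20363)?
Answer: -3/12421 ≈ -0.00024153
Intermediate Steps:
g = -46 (g = 2 - 48 = -46)
P(f) = -f**3/6 (P(f) = -f*f**2/6 = -f**3/6)
1/(P(g) - 20363) = 1/(-1/6*(-46)**3 - 20363) = 1/(-1/6*(-97336) - 20363) = 1/(48668/3 - 20363) = 1/(-12421/3) = -3/12421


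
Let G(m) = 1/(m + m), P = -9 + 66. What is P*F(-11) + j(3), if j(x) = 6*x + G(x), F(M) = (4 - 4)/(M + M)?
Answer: 109/6 ≈ 18.167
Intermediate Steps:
F(M) = 0 (F(M) = 0/((2*M)) = 0*(1/(2*M)) = 0)
P = 57
G(m) = 1/(2*m)
j(x) = 1/(2*x) + 6*x (j(x) = 6*x + 1/(2*x) = 1/(2*x) + 6*x)
P*F(-11) + j(3) = 57*0 + ((½)/3 + 6*3) = 0 + ((½)*(⅓) + 18) = 0 + (⅙ + 18) = 0 + 109/6 = 109/6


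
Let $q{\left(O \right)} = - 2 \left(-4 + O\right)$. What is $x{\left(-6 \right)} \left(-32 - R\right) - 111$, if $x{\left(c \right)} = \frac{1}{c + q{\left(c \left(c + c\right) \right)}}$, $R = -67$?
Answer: $- \frac{15797}{142} \approx -111.25$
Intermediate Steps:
$q{\left(O \right)} = 8 - 2 O$
$x{\left(c \right)} = \frac{1}{8 + c - 4 c^{2}}$ ($x{\left(c \right)} = \frac{1}{c - \left(-8 + 2 c \left(c + c\right)\right)} = \frac{1}{c - \left(-8 + 2 c 2 c\right)} = \frac{1}{c - \left(-8 + 2 \cdot 2 c^{2}\right)} = \frac{1}{c - \left(-8 + 4 c^{2}\right)} = \frac{1}{8 + c - 4 c^{2}}$)
$x{\left(-6 \right)} \left(-32 - R\right) - 111 = \frac{-32 - -67}{8 - 6 - 4 \left(-6\right)^{2}} - 111 = \frac{-32 + 67}{8 - 6 - 144} - 111 = \frac{1}{8 - 6 - 144} \cdot 35 - 111 = \frac{1}{-142} \cdot 35 - 111 = \left(- \frac{1}{142}\right) 35 - 111 = - \frac{35}{142} - 111 = - \frac{15797}{142}$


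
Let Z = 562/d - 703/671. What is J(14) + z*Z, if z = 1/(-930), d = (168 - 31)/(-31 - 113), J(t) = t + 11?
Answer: 2191701749/85492110 ≈ 25.636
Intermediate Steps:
J(t) = 11 + t
d = -137/144 (d = 137/(-144) = 137*(-1/144) = -137/144 ≈ -0.95139)
Z = -54398999/91927 (Z = 562/(-137/144) - 703/671 = 562*(-144/137) - 703*1/671 = -80928/137 - 703/671 = -54398999/91927 ≈ -591.76)
z = -1/930 ≈ -0.0010753
J(14) + z*Z = (11 + 14) - 1/930*(-54398999/91927) = 25 + 54398999/85492110 = 2191701749/85492110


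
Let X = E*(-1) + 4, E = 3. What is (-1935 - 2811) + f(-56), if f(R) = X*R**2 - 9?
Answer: -1619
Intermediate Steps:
X = 1 (X = 3*(-1) + 4 = -3 + 4 = 1)
f(R) = -9 + R**2 (f(R) = 1*R**2 - 9 = R**2 - 9 = -9 + R**2)
(-1935 - 2811) + f(-56) = (-1935 - 2811) + (-9 + (-56)**2) = -4746 + (-9 + 3136) = -4746 + 3127 = -1619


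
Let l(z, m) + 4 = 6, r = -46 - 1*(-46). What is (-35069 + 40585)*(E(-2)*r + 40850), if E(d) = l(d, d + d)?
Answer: 225328600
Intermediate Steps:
r = 0 (r = -46 + 46 = 0)
l(z, m) = 2 (l(z, m) = -4 + 6 = 2)
E(d) = 2
(-35069 + 40585)*(E(-2)*r + 40850) = (-35069 + 40585)*(2*0 + 40850) = 5516*(0 + 40850) = 5516*40850 = 225328600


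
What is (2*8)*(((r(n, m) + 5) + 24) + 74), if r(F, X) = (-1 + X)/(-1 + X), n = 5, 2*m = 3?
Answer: 1664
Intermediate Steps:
m = 3/2 (m = (½)*3 = 3/2 ≈ 1.5000)
r(F, X) = 1
(2*8)*(((r(n, m) + 5) + 24) + 74) = (2*8)*(((1 + 5) + 24) + 74) = 16*((6 + 24) + 74) = 16*(30 + 74) = 16*104 = 1664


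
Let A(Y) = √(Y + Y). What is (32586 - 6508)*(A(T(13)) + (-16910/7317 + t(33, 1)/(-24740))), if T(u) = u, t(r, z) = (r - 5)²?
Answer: -2764854285596/45255645 + 26078*√26 ≈ 71878.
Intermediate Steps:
t(r, z) = (-5 + r)²
A(Y) = √2*√Y (A(Y) = √(2*Y) = √2*√Y)
(32586 - 6508)*(A(T(13)) + (-16910/7317 + t(33, 1)/(-24740))) = (32586 - 6508)*(√2*√13 + (-16910/7317 + (-5 + 33)²/(-24740))) = 26078*(√26 + (-16910*1/7317 + 28²*(-1/24740))) = 26078*(√26 + (-16910/7317 + 784*(-1/24740))) = 26078*(√26 + (-16910/7317 - 196/6185)) = 26078*(√26 - 106022482/45255645) = 26078*(-106022482/45255645 + √26) = -2764854285596/45255645 + 26078*√26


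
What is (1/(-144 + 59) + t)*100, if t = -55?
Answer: -93520/17 ≈ -5501.2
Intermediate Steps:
(1/(-144 + 59) + t)*100 = (1/(-144 + 59) - 55)*100 = (1/(-85) - 55)*100 = (-1/85 - 55)*100 = -4676/85*100 = -93520/17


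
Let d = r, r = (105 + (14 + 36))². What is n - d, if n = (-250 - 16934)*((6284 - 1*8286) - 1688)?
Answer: 63384935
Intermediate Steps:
r = 24025 (r = (105 + 50)² = 155² = 24025)
n = 63408960 (n = -17184*((6284 - 8286) - 1688) = -17184*(-2002 - 1688) = -17184*(-3690) = 63408960)
d = 24025
n - d = 63408960 - 1*24025 = 63408960 - 24025 = 63384935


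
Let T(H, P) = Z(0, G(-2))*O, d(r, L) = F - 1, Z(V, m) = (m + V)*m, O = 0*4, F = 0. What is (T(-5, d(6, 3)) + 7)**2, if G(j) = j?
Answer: 49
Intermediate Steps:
O = 0
Z(V, m) = m*(V + m) (Z(V, m) = (V + m)*m = m*(V + m))
d(r, L) = -1 (d(r, L) = 0 - 1 = -1)
T(H, P) = 0 (T(H, P) = -2*(0 - 2)*0 = -2*(-2)*0 = 4*0 = 0)
(T(-5, d(6, 3)) + 7)**2 = (0 + 7)**2 = 7**2 = 49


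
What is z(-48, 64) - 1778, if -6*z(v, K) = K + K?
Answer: -5398/3 ≈ -1799.3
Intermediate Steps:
z(v, K) = -K/3 (z(v, K) = -(K + K)/6 = -K/3)
z(-48, 64) - 1778 = -⅓*64 - 1778 = -64/3 - 1778 = -5398/3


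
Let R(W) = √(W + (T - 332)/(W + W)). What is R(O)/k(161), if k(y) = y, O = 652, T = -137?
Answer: √277014914/104972 ≈ 0.15855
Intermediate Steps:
R(W) = √(W - 469/(2*W)) (R(W) = √(W + (-137 - 332)/(W + W)) = √(W - 469*1/(2*W)) = √(W - 469/(2*W)))
R(O)/k(161) = (√(-938/652 + 4*652)/2)/161 = (√(-938*1/652 + 2608)/2)*(1/161) = (√(-469/326 + 2608)/2)*(1/161) = (√(849739/326)/2)*(1/161) = ((√277014914/326)/2)*(1/161) = (√277014914/652)*(1/161) = √277014914/104972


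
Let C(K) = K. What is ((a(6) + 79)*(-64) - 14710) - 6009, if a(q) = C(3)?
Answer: -25967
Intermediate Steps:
a(q) = 3
((a(6) + 79)*(-64) - 14710) - 6009 = ((3 + 79)*(-64) - 14710) - 6009 = (82*(-64) - 14710) - 6009 = (-5248 - 14710) - 6009 = -19958 - 6009 = -25967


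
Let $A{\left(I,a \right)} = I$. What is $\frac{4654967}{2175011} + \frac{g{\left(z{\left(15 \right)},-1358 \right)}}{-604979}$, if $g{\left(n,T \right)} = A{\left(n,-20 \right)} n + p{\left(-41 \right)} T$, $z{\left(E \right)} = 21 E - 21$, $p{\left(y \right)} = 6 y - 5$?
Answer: $\frac{1886788130459}{1315835979769} \approx 1.4339$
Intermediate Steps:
$p{\left(y \right)} = -5 + 6 y$
$z{\left(E \right)} = -21 + 21 E$
$g{\left(n,T \right)} = n^{2} - 251 T$ ($g{\left(n,T \right)} = n n + \left(-5 + 6 \left(-41\right)\right) T = n^{2} + \left(-5 - 246\right) T = n^{2} - 251 T$)
$\frac{4654967}{2175011} + \frac{g{\left(z{\left(15 \right)},-1358 \right)}}{-604979} = \frac{4654967}{2175011} + \frac{\left(-21 + 21 \cdot 15\right)^{2} - -340858}{-604979} = 4654967 \cdot \frac{1}{2175011} + \left(\left(-21 + 315\right)^{2} + 340858\right) \left(- \frac{1}{604979}\right) = \frac{4654967}{2175011} + \left(294^{2} + 340858\right) \left(- \frac{1}{604979}\right) = \frac{4654967}{2175011} + \left(86436 + 340858\right) \left(- \frac{1}{604979}\right) = \frac{4654967}{2175011} + 427294 \left(- \frac{1}{604979}\right) = \frac{4654967}{2175011} - \frac{427294}{604979} = \frac{1886788130459}{1315835979769}$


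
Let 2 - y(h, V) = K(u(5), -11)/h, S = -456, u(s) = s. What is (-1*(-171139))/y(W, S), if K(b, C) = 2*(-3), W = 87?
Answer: 4963031/60 ≈ 82717.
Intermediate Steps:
K(b, C) = -6
y(h, V) = 2 + 6/h (y(h, V) = 2 - (-6)/h = 2 + 6/h)
(-1*(-171139))/y(W, S) = (-1*(-171139))/(2 + 6/87) = 171139/(2 + 6*(1/87)) = 171139/(2 + 2/29) = 171139/(60/29) = 171139*(29/60) = 4963031/60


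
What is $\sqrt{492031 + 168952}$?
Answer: $\sqrt{660983} \approx 813.01$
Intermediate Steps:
$\sqrt{492031 + 168952} = \sqrt{660983}$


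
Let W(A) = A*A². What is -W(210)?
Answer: -9261000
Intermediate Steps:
W(A) = A³
-W(210) = -1*210³ = -1*9261000 = -9261000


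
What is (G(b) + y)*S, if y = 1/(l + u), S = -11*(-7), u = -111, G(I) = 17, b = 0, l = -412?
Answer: 684530/523 ≈ 1308.9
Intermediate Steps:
S = 77
y = -1/523 (y = 1/(-412 - 111) = 1/(-523) = -1/523 ≈ -0.0019120)
(G(b) + y)*S = (17 - 1/523)*77 = (8890/523)*77 = 684530/523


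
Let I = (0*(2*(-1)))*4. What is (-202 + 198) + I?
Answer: -4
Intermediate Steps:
I = 0 (I = (0*(-2))*4 = 0*4 = 0)
(-202 + 198) + I = (-202 + 198) + 0 = -4 + 0 = -4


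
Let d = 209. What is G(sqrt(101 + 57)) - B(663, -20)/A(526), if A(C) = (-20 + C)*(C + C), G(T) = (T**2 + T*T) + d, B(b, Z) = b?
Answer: 279463137/532312 ≈ 525.00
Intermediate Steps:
G(T) = 209 + 2*T**2 (G(T) = (T**2 + T*T) + 209 = (T**2 + T**2) + 209 = 2*T**2 + 209 = 209 + 2*T**2)
A(C) = 2*C*(-20 + C) (A(C) = (-20 + C)*(2*C) = 2*C*(-20 + C))
G(sqrt(101 + 57)) - B(663, -20)/A(526) = (209 + 2*(sqrt(101 + 57))**2) - 663/(2*526*(-20 + 526)) = (209 + 2*(sqrt(158))**2) - 663/(2*526*506) = (209 + 2*158) - 663/532312 = (209 + 316) - 663/532312 = 525 - 1*663/532312 = 525 - 663/532312 = 279463137/532312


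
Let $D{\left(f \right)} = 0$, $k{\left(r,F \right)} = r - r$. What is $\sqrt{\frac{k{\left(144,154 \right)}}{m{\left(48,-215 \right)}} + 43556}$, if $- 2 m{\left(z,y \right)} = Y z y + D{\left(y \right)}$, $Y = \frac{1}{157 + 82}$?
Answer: $2 \sqrt{10889} \approx 208.7$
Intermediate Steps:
$k{\left(r,F \right)} = 0$
$Y = \frac{1}{239} \approx 0.0041841$
$m{\left(z,y \right)} = - \frac{y z}{478}$ ($m{\left(z,y \right)} = - \frac{\frac{z}{239} y + 0}{2} = - \frac{\frac{y z}{239} + 0}{2} = - \frac{\frac{1}{239} y z}{2} = - \frac{y z}{478}$)
$\sqrt{\frac{k{\left(144,154 \right)}}{m{\left(48,-215 \right)}} + 43556} = \sqrt{\frac{0}{\left(- \frac{1}{478}\right) \left(-215\right) 48} + 43556} = \sqrt{\frac{0}{\frac{5160}{239}} + 43556} = \sqrt{0 \cdot \frac{239}{5160} + 43556} = \sqrt{0 + 43556} = \sqrt{43556} = 2 \sqrt{10889}$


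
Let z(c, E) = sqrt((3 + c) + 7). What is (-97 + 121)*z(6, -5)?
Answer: 96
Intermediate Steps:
z(c, E) = sqrt(10 + c)
(-97 + 121)*z(6, -5) = (-97 + 121)*sqrt(10 + 6) = 24*sqrt(16) = 24*4 = 96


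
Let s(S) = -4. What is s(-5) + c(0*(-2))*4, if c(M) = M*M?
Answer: -4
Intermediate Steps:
c(M) = M²
s(-5) + c(0*(-2))*4 = -4 + (0*(-2))²*4 = -4 + 0²*4 = -4 + 0*4 = -4 + 0 = -4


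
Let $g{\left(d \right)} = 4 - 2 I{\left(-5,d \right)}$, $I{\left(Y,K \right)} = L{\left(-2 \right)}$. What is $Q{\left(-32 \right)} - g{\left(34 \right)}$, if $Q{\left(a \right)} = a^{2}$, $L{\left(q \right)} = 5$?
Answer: $1030$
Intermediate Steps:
$I{\left(Y,K \right)} = 5$
$g{\left(d \right)} = -6$ ($g{\left(d \right)} = 4 - 10 = -6$)
$Q{\left(-32 \right)} - g{\left(34 \right)} = \left(-32\right)^{2} - -6 = 1024 + 6 = 1030$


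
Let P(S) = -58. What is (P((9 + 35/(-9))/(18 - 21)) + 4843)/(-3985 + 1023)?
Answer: -4785/2962 ≈ -1.6155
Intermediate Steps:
(P((9 + 35/(-9))/(18 - 21)) + 4843)/(-3985 + 1023) = (-58 + 4843)/(-3985 + 1023) = 4785/(-2962) = 4785*(-1/2962) = -4785/2962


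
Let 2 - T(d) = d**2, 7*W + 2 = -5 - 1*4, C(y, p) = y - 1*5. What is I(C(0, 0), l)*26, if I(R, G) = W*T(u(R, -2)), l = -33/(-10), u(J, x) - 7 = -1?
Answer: 9724/7 ≈ 1389.1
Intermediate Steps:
C(y, p) = -5 + y (C(y, p) = y - 5 = -5 + y)
u(J, x) = 6 (u(J, x) = 7 - 1 = 6)
W = -11/7 (W = -2/7 + (-5 - 1*4)/7 = -2/7 + (-5 - 4)/7 = -2/7 + (1/7)*(-9) = -2/7 - 9/7 = -11/7 ≈ -1.5714)
l = 33/10 (l = -33*(-1/10) = 33/10 ≈ 3.3000)
T(d) = 2 - d**2
I(R, G) = 374/7 (I(R, G) = -11*(2 - 1*6**2)/7 = -11*(2 - 1*36)/7 = -11*(2 - 36)/7 = -11/7*(-34) = 374/7)
I(C(0, 0), l)*26 = (374/7)*26 = 9724/7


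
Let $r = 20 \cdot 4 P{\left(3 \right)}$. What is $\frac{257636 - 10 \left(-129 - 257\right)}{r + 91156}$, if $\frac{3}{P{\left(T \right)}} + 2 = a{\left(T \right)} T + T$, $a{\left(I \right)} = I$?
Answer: $\frac{65374}{22795} \approx 2.8679$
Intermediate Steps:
$P{\left(T \right)} = \frac{3}{-2 + T + T^{2}}$ ($P{\left(T \right)} = \frac{3}{-2 + \left(T T + T\right)} = \frac{3}{-2 + \left(T^{2} + T\right)} = \frac{3}{-2 + \left(T + T^{2}\right)} = \frac{3}{-2 + T + T^{2}}$)
$r = 24$ ($r = 20 \cdot 4 \frac{3}{-2 + 3 + 3^{2}} = 80 \frac{3}{-2 + 3 + 9} = 80 \cdot \frac{3}{10} = 24$)
$\frac{257636 - 10 \left(-129 - 257\right)}{r + 91156} = \frac{257636 - 10 \left(-129 - 257\right)}{24 + 91156} = \frac{257636 - -3860}{91180} = \left(257636 + 3860\right) \frac{1}{91180} = 261496 \cdot \frac{1}{91180} = \frac{65374}{22795}$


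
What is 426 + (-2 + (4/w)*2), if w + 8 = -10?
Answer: 3812/9 ≈ 423.56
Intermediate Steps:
w = -18 (w = -8 - 10 = -18)
426 + (-2 + (4/w)*2) = 426 + (-2 + (4/(-18))*2) = 426 + (-2 + (4*(-1/18))*2) = 426 + (-2 - 2/9*2) = 426 + (-2 - 4/9) = 426 - 22/9 = 3812/9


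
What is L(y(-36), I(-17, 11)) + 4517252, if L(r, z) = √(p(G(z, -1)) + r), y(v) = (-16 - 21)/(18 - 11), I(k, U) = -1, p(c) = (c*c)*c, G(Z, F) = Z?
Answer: 4517252 + 2*I*√77/7 ≈ 4.5172e+6 + 2.5071*I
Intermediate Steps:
p(c) = c³ (p(c) = c²*c = c³)
y(v) = -37/7
L(r, z) = √(r + z³) (L(r, z) = √(z³ + r) = √(r + z³))
L(y(-36), I(-17, 11)) + 4517252 = √(-37/7 + (-1)³) + 4517252 = √(-37/7 - 1) + 4517252 = √(-44/7) + 4517252 = 2*I*√77/7 + 4517252 = 4517252 + 2*I*√77/7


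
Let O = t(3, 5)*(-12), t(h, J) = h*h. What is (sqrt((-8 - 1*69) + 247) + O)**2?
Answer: (108 - sqrt(170))**2 ≈ 9017.7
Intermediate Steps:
t(h, J) = h**2
O = -108 (O = 3**2*(-12) = 9*(-12) = -108)
(sqrt((-8 - 1*69) + 247) + O)**2 = (sqrt((-8 - 1*69) + 247) - 108)**2 = (sqrt((-8 - 69) + 247) - 108)**2 = (sqrt(-77 + 247) - 108)**2 = (sqrt(170) - 108)**2 = (-108 + sqrt(170))**2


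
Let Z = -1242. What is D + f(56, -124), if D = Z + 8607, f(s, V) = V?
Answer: 7241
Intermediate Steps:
D = 7365 (D = -1242 + 8607 = 7365)
D + f(56, -124) = 7365 - 124 = 7241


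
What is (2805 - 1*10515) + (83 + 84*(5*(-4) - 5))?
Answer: -9727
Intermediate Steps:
(2805 - 1*10515) + (83 + 84*(5*(-4) - 5)) = (2805 - 10515) + (83 + 84*(-20 - 5)) = -7710 + (83 + 84*(-25)) = -7710 + (83 - 2100) = -7710 - 2017 = -9727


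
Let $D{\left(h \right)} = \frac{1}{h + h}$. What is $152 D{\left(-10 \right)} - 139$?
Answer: $- \frac{733}{5} \approx -146.6$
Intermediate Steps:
$D{\left(h \right)} = \frac{1}{2 h}$
$152 D{\left(-10 \right)} - 139 = 152 \frac{1}{2 \left(-10\right)} - 139 = 152 \cdot \frac{1}{2} \left(- \frac{1}{10}\right) - 139 = 152 \left(- \frac{1}{20}\right) - 139 = - \frac{38}{5} - 139 = - \frac{733}{5}$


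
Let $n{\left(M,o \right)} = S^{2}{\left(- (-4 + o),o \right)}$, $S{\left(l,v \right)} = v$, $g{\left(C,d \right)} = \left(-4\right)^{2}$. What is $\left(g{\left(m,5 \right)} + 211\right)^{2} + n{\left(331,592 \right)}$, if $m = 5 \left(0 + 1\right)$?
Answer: $401993$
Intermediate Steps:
$m = 5$ ($m = 5 \cdot 1 = 5$)
$g{\left(C,d \right)} = 16$
$n{\left(M,o \right)} = o^{2}$
$\left(g{\left(m,5 \right)} + 211\right)^{2} + n{\left(331,592 \right)} = \left(16 + 211\right)^{2} + 592^{2} = 227^{2} + 350464 = 51529 + 350464 = 401993$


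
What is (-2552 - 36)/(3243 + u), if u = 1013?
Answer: -647/1064 ≈ -0.60808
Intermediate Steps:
(-2552 - 36)/(3243 + u) = (-2552 - 36)/(3243 + 1013) = -2588/4256 = -2588*1/4256 = -647/1064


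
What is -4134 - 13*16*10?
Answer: -6214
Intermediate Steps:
-4134 - 13*16*10 = -4134 - 208*10 = -4134 - 2080 = -6214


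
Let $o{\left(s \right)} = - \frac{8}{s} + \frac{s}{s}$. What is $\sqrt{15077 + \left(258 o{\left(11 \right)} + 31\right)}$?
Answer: $\frac{\sqrt{1836582}}{11} \approx 123.2$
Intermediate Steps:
$o{\left(s \right)} = 1 - \frac{8}{s}$ ($o{\left(s \right)} = - \frac{8}{s} + 1 = 1 - \frac{8}{s}$)
$\sqrt{15077 + \left(258 o{\left(11 \right)} + 31\right)} = \sqrt{15077 + \left(258 \frac{-8 + 11}{11} + 31\right)} = \sqrt{15077 + \left(258 \cdot \frac{1}{11} \cdot 3 + 31\right)} = \sqrt{15077 + \left(258 \cdot \frac{3}{11} + 31\right)} = \sqrt{15077 + \left(\frac{774}{11} + 31\right)} = \sqrt{15077 + \frac{1115}{11}} = \sqrt{\frac{166962}{11}} = \frac{\sqrt{1836582}}{11}$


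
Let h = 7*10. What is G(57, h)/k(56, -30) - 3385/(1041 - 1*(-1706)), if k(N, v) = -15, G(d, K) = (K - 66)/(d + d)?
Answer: -2899669/2348685 ≈ -1.2346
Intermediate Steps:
h = 70
G(d, K) = (-66 + K)/(2*d) (G(d, K) = (-66 + K)/((2*d)) = (-66 + K)*(1/(2*d)) = (-66 + K)/(2*d))
G(57, h)/k(56, -30) - 3385/(1041 - 1*(-1706)) = ((1/2)*(-66 + 70)/57)/(-15) - 3385/(1041 - 1*(-1706)) = ((1/2)*(1/57)*4)*(-1/15) - 3385/(1041 + 1706) = (2/57)*(-1/15) - 3385/2747 = -2/855 - 3385*1/2747 = -2/855 - 3385/2747 = -2899669/2348685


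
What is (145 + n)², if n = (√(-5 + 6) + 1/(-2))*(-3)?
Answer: 82369/4 ≈ 20592.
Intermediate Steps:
n = -3/2 (n = (√1 - ½)*(-3) = (1 - ½)*(-3) = (½)*(-3) = -3/2 ≈ -1.5000)
(145 + n)² = (145 - 3/2)² = (287/2)² = 82369/4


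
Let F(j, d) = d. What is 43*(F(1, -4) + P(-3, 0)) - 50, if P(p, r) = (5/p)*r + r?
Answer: -222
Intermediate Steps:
P(p, r) = r + 5*r/p (P(p, r) = 5*r/p + r = r + 5*r/p)
43*(F(1, -4) + P(-3, 0)) - 50 = 43*(-4 + 0*(5 - 3)/(-3)) - 50 = 43*(-4 + 0*(-⅓)*2) - 50 = 43*(-4 + 0) - 50 = 43*(-4) - 50 = -172 - 50 = -222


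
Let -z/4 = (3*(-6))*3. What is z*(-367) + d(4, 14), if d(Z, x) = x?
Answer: -79258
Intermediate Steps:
z = 216 (z = -4*3*(-6)*3 = -(-72)*3 = -4*(-54) = 216)
z*(-367) + d(4, 14) = 216*(-367) + 14 = -79272 + 14 = -79258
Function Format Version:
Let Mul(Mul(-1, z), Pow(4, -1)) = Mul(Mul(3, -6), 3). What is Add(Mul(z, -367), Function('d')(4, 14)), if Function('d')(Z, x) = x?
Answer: -79258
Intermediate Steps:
z = 216 (z = Mul(-4, Mul(Mul(3, -6), 3)) = Mul(-4, Mul(-18, 3)) = Mul(-4, -54) = 216)
Add(Mul(z, -367), Function('d')(4, 14)) = Add(Mul(216, -367), 14) = Add(-79272, 14) = -79258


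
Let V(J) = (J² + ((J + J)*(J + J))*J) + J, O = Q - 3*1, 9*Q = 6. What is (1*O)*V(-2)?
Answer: 70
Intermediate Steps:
Q = ⅔ (Q = (⅑)*6 = ⅔ ≈ 0.66667)
O = -7/3 (O = ⅔ - 3*1 = ⅔ - 3 = -7/3 ≈ -2.3333)
V(J) = J + J² + 4*J³ (V(J) = (J² + ((2*J)*(2*J))*J) + J = (J² + (4*J²)*J) + J = (J² + 4*J³) + J = J + J² + 4*J³)
(1*O)*V(-2) = (1*(-7/3))*(-2*(1 - 2 + 4*(-2)²)) = -(-14)*(1 - 2 + 4*4)/3 = -(-14)*(1 - 2 + 16)/3 = -(-14)*15/3 = -7/3*(-30) = 70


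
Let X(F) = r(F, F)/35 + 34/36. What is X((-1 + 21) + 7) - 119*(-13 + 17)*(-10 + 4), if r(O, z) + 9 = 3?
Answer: 1799767/630 ≈ 2856.8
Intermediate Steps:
r(O, z) = -6 (r(O, z) = -9 + 3 = -6)
X(F) = 487/630 (X(F) = -6/35 + 34/36 = -6*1/35 + 34*(1/36) = -6/35 + 17/18 = 487/630)
X((-1 + 21) + 7) - 119*(-13 + 17)*(-10 + 4) = 487/630 - 119*(-13 + 17)*(-10 + 4) = 487/630 - 476*(-6) = 487/630 - 119*(-24) = 487/630 + 2856 = 1799767/630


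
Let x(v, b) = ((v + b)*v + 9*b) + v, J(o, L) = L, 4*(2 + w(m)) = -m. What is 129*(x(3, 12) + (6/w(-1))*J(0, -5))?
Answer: 156348/7 ≈ 22335.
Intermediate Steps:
w(m) = -2 - m/4 (w(m) = -2 + (-m)/4 = -2 - m/4)
x(v, b) = v + 9*b + v*(b + v) (x(v, b) = ((b + v)*v + 9*b) + v = (v*(b + v) + 9*b) + v = (9*b + v*(b + v)) + v = v + 9*b + v*(b + v))
129*(x(3, 12) + (6/w(-1))*J(0, -5)) = 129*((3 + 3**2 + 9*12 + 12*3) + (6/(-2 - 1/4*(-1)))*(-5)) = 129*((3 + 9 + 108 + 36) + (6/(-2 + 1/4))*(-5)) = 129*(156 + (6/(-7/4))*(-5)) = 129*(156 + (6*(-4/7))*(-5)) = 129*(156 - 24/7*(-5)) = 129*(156 + 120/7) = 129*(1212/7) = 156348/7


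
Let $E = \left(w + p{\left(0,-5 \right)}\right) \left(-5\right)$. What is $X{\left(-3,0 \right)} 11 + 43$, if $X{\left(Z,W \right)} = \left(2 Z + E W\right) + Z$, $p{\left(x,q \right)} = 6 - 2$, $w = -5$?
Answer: $-56$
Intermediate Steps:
$p{\left(x,q \right)} = 4$
$E = 5$ ($E = \left(-5 + 4\right) \left(-5\right) = \left(-1\right) \left(-5\right) = 5$)
$X{\left(Z,W \right)} = 3 Z + 5 W$ ($X{\left(Z,W \right)} = \left(2 Z + 5 W\right) + Z = 3 Z + 5 W$)
$X{\left(-3,0 \right)} 11 + 43 = \left(3 \left(-3\right) + 5 \cdot 0\right) 11 + 43 = \left(-9 + 0\right) 11 + 43 = \left(-9\right) 11 + 43 = -99 + 43 = -56$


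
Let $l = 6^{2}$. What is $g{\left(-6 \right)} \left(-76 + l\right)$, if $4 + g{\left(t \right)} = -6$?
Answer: $400$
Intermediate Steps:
$l = 36$
$g{\left(t \right)} = -10$ ($g{\left(t \right)} = -4 - 6 = -10$)
$g{\left(-6 \right)} \left(-76 + l\right) = - 10 \left(-76 + 36\right) = \left(-10\right) \left(-40\right) = 400$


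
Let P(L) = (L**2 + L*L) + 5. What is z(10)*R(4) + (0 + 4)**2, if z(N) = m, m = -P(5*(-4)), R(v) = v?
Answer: -3204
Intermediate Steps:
P(L) = 5 + 2*L**2 (P(L) = (L**2 + L**2) + 5 = 2*L**2 + 5 = 5 + 2*L**2)
m = -805 (m = -(5 + 2*(5*(-4))**2) = -(5 + 2*(-20)**2) = -(5 + 2*400) = -(5 + 800) = -1*805 = -805)
z(N) = -805
z(10)*R(4) + (0 + 4)**2 = -805*4 + (0 + 4)**2 = -3220 + 4**2 = -3220 + 16 = -3204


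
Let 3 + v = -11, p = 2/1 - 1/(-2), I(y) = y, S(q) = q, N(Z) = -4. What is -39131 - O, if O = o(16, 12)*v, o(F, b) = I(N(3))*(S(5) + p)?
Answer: -39551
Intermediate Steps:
p = 5/2 (p = 2*1 - 1*(-1/2) = 2 + 1/2 = 5/2 ≈ 2.5000)
o(F, b) = -30 (o(F, b) = -4*(5 + 5/2) = -4*15/2 = -30)
v = -14 (v = -3 - 11 = -14)
O = 420 (O = -30*(-14) = 420)
-39131 - O = -39131 - 1*420 = -39131 - 420 = -39551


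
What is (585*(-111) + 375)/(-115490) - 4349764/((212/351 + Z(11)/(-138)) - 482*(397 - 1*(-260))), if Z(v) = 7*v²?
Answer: 844111386584112/59051281416299 ≈ 14.295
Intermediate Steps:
(585*(-111) + 375)/(-115490) - 4349764/((212/351 + Z(11)/(-138)) - 482*(397 - 1*(-260))) = (585*(-111) + 375)/(-115490) - 4349764/((212/351 + (7*11²)/(-138)) - 482*(397 - 1*(-260))) = (-64935 + 375)*(-1/115490) - 4349764/((212*(1/351) + (7*121)*(-1/138)) - 482*(397 + 260)) = -64560*(-1/115490) - 4349764/((212/351 + 847*(-1/138)) - 482*657) = 6456/11549 - 4349764/((212/351 - 847/138) - 316674) = 6456/11549 - 4349764/(-89347/16146 - 316674) = 6456/11549 - 4349764/(-5113107751/16146) = 6456/11549 - 4349764*(-16146/5113107751) = 6456/11549 + 70231289544/5113107751 = 844111386584112/59051281416299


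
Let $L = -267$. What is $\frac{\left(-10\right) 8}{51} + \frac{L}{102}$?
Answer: $- \frac{427}{102} \approx -4.1863$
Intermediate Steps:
$\frac{\left(-10\right) 8}{51} + \frac{L}{102} = \frac{\left(-10\right) 8}{51} - \frac{267}{102} = \left(-80\right) \frac{1}{51} - \frac{89}{34} = - \frac{80}{51} - \frac{89}{34} = - \frac{427}{102}$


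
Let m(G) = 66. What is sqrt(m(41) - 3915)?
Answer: I*sqrt(3849) ≈ 62.04*I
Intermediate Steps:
sqrt(m(41) - 3915) = sqrt(66 - 3915) = sqrt(-3849) = I*sqrt(3849)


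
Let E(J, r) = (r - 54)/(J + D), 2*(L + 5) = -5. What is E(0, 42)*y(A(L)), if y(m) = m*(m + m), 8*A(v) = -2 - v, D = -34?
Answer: 363/1088 ≈ 0.33364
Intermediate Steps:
L = -15/2 (L = -5 + (1/2)*(-5) = -5 - 5/2 = -15/2 ≈ -7.5000)
A(v) = -1/4 - v/8 (A(v) = (-2 - v)/8 = -1/4 - v/8)
E(J, r) = (-54 + r)/(-34 + J) (E(J, r) = (r - 54)/(J - 34) = (-54 + r)/(-34 + J))
y(m) = 2*m**2 (y(m) = m*(2*m) = 2*m**2)
E(0, 42)*y(A(L)) = ((-54 + 42)/(-34 + 0))*(2*(-1/4 - 1/8*(-15/2))**2) = (-12/(-34))*(2*(-1/4 + 15/16)**2) = (-1/34*(-12))*(2*(11/16)**2) = 6*(2*(121/256))/17 = (6/17)*(121/128) = 363/1088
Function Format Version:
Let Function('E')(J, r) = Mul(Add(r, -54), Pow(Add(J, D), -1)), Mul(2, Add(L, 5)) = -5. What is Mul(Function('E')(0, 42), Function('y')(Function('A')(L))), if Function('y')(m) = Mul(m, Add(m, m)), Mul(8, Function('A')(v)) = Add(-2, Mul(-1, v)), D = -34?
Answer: Rational(363, 1088) ≈ 0.33364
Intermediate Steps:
L = Rational(-15, 2) (L = Add(-5, Mul(Rational(1, 2), -5)) = Add(-5, Rational(-5, 2)) = Rational(-15, 2) ≈ -7.5000)
Function('A')(v) = Add(Rational(-1, 4), Mul(Rational(-1, 8), v)) (Function('A')(v) = Mul(Rational(1, 8), Add(-2, Mul(-1, v))) = Add(Rational(-1, 4), Mul(Rational(-1, 8), v)))
Function('E')(J, r) = Mul(Pow(Add(-34, J), -1), Add(-54, r)) (Function('E')(J, r) = Mul(Add(r, -54), Pow(Add(J, -34), -1)) = Mul(Add(-54, r), Pow(Add(-34, J), -1)) = Mul(Pow(Add(-34, J), -1), Add(-54, r)))
Function('y')(m) = Mul(2, Pow(m, 2)) (Function('y')(m) = Mul(m, Mul(2, m)) = Mul(2, Pow(m, 2)))
Mul(Function('E')(0, 42), Function('y')(Function('A')(L))) = Mul(Mul(Pow(Add(-34, 0), -1), Add(-54, 42)), Mul(2, Pow(Add(Rational(-1, 4), Mul(Rational(-1, 8), Rational(-15, 2))), 2))) = Mul(Mul(Pow(-34, -1), -12), Mul(2, Pow(Add(Rational(-1, 4), Rational(15, 16)), 2))) = Mul(Mul(Rational(-1, 34), -12), Mul(2, Pow(Rational(11, 16), 2))) = Mul(Rational(6, 17), Mul(2, Rational(121, 256))) = Mul(Rational(6, 17), Rational(121, 128)) = Rational(363, 1088)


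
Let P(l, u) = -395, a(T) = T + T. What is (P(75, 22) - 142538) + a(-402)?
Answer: -143737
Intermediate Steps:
a(T) = 2*T
(P(75, 22) - 142538) + a(-402) = (-395 - 142538) + 2*(-402) = -142933 - 804 = -143737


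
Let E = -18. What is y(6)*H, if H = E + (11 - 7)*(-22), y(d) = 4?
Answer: -424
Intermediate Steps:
H = -106 (H = -18 + (11 - 7)*(-22) = -18 + 4*(-22) = -18 - 88 = -106)
y(6)*H = 4*(-106) = -424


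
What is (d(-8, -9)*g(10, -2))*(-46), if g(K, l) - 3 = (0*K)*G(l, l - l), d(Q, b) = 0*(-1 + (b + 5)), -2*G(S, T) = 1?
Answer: 0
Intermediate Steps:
G(S, T) = -½ (G(S, T) = -½*1 = -½)
d(Q, b) = 0 (d(Q, b) = 0*(-1 + (5 + b)) = 0*(4 + b) = 0)
g(K, l) = 3 (g(K, l) = 3 + (0*K)*(-½) = 3 + 0*(-½) = 3 + 0 = 3)
(d(-8, -9)*g(10, -2))*(-46) = (0*3)*(-46) = 0*(-46) = 0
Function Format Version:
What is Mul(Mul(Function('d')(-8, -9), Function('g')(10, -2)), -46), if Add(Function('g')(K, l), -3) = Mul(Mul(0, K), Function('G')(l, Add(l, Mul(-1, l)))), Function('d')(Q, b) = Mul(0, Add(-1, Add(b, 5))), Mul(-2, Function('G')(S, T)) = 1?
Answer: 0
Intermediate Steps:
Function('G')(S, T) = Rational(-1, 2) (Function('G')(S, T) = Mul(Rational(-1, 2), 1) = Rational(-1, 2))
Function('d')(Q, b) = 0 (Function('d')(Q, b) = Mul(0, Add(-1, Add(5, b))) = Mul(0, Add(4, b)) = 0)
Function('g')(K, l) = 3 (Function('g')(K, l) = Add(3, Mul(Mul(0, K), Rational(-1, 2))) = Add(3, Mul(0, Rational(-1, 2))) = Add(3, 0) = 3)
Mul(Mul(Function('d')(-8, -9), Function('g')(10, -2)), -46) = Mul(Mul(0, 3), -46) = Mul(0, -46) = 0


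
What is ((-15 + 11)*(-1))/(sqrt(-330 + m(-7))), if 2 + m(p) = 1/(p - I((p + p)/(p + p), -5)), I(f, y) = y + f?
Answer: -4*I*sqrt(2991)/997 ≈ -0.21942*I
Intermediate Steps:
I(f, y) = f + y
m(p) = -2 + 1/(4 + p) (m(p) = -2 + 1/(p - ((p + p)/(p + p) - 5)) = -2 + 1/(p - ((2*p)/((2*p)) - 5)) = -2 + 1/(p - ((2*p)*(1/(2*p)) - 5)) = -2 + 1/(p - (1 - 5)) = -2 + 1/(p - 1*(-4)) = -2 + 1/(p + 4) = -2 + 1/(4 + p))
((-15 + 11)*(-1))/(sqrt(-330 + m(-7))) = ((-15 + 11)*(-1))/(sqrt(-330 + (-7 - 2*(-7))/(4 - 7))) = (-4*(-1))/(sqrt(-330 + (-7 + 14)/(-3))) = 4/(sqrt(-330 - 1/3*7)) = 4/(sqrt(-330 - 7/3)) = 4/(sqrt(-997/3)) = 4/((I*sqrt(2991)/3)) = 4*(-I*sqrt(2991)/997) = -4*I*sqrt(2991)/997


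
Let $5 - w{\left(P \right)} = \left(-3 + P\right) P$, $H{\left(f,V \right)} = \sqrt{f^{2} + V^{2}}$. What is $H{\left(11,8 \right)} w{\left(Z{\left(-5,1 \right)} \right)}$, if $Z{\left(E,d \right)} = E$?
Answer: $- 35 \sqrt{185} \approx -476.05$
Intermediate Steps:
$H{\left(f,V \right)} = \sqrt{V^{2} + f^{2}}$
$w{\left(P \right)} = 5 - P \left(-3 + P\right)$ ($w{\left(P \right)} = 5 - \left(-3 + P\right) P = 5 - P \left(-3 + P\right)$)
$H{\left(11,8 \right)} w{\left(Z{\left(-5,1 \right)} \right)} = \sqrt{8^{2} + 11^{2}} \left(5 - \left(-5\right)^{2} + 3 \left(-5\right)\right) = \sqrt{64 + 121} \left(5 - 25 - 15\right) = \sqrt{185} \left(5 - 25 - 15\right) = \sqrt{185} \left(-35\right) = - 35 \sqrt{185}$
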